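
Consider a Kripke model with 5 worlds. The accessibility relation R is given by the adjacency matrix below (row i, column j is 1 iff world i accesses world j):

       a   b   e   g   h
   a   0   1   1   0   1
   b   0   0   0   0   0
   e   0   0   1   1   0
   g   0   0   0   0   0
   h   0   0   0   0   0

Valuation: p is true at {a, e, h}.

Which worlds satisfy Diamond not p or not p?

{a, b, e, g}

a: Diamond not p is T, not p is F. ✓
b: Diamond not p is F, not p is T. ✓
e: Diamond not p is T, not p is F. ✓
g: Diamond not p is F, not p is T. ✓
h: Diamond not p is F, not p is F. ✗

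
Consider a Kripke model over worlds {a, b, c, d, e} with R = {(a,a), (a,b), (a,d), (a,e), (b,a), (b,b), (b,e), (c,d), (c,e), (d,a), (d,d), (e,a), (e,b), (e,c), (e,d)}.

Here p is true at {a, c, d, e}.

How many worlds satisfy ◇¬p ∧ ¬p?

1

a: ◇¬p is T, ¬p is F. ✗
b: ◇¬p is T, ¬p is T. ✓
c: ◇¬p is F, ¬p is F. ✗
d: ◇¬p is F, ¬p is F. ✗
e: ◇¬p is T, ¬p is F. ✗
Satisfying worlds: {b}.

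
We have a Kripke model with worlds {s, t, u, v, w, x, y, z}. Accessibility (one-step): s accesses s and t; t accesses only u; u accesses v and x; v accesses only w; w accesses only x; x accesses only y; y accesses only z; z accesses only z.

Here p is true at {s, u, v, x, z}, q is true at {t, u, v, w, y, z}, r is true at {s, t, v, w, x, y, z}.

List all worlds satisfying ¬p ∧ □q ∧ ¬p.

{t, y}

s: ¬p ∧ □q is F, ¬p is F. ✗
t: ¬p ∧ □q is T, ¬p is T. ✓
u: ¬p ∧ □q is F, ¬p is F. ✗
v: ¬p ∧ □q is F, ¬p is F. ✗
w: ¬p ∧ □q is F, ¬p is T. ✗
x: ¬p ∧ □q is F, ¬p is F. ✗
y: ¬p ∧ □q is T, ¬p is T. ✓
z: ¬p ∧ □q is F, ¬p is F. ✗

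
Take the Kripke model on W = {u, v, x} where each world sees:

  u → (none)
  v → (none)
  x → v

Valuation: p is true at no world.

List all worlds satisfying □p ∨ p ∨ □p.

{u, v}

u: □p is T, p ∨ □p is T. ✓
v: □p is T, p ∨ □p is T. ✓
x: □p is F, p ∨ □p is F. ✗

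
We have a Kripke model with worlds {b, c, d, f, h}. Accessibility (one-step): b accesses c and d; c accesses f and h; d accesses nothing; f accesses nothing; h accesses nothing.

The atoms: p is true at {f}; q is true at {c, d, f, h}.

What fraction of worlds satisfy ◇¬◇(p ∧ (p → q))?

2/5

b: successors {c, d}; ¬◇(p ∧ (p → q)) there: c:F, d:T. ✓
c: successors {f, h}; ¬◇(p ∧ (p → q)) there: f:T, h:T. ✓
d: no successors, so ◇¬◇(p ∧ (p → q)) fails. ✗
f: no successors, so ◇¬◇(p ∧ (p → q)) fails. ✗
h: no successors, so ◇¬◇(p ∧ (p → q)) fails. ✗
That's 2 of 5 worlds, so 2/5.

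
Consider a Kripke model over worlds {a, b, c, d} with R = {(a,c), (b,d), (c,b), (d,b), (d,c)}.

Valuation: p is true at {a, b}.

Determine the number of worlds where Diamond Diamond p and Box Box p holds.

1

a: Diamond Diamond p is T, Box Box p is T. ✓
b: Diamond Diamond p is T, Box Box p is F. ✗
c: Diamond Diamond p is F, Box Box p is F. ✗
d: Diamond Diamond p is T, Box Box p is F. ✗
Satisfying worlds: {a}.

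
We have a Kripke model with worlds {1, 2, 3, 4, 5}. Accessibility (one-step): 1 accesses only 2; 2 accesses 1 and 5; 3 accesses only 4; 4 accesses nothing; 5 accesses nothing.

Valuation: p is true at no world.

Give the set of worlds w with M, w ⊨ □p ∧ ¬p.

{4, 5}

1: □p is F, ¬p is T. ✗
2: □p is F, ¬p is T. ✗
3: □p is F, ¬p is T. ✗
4: □p is T, ¬p is T. ✓
5: □p is T, ¬p is T. ✓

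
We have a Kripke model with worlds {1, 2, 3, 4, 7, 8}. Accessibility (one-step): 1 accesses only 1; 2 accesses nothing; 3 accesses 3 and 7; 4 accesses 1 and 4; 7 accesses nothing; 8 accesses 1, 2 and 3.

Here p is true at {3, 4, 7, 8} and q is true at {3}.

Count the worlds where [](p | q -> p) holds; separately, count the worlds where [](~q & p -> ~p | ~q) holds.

For [](p | q -> p):
1: successors {1}; p | q -> p there: 1:T. ✓
2: no successors, so [](p | q -> p) holds vacuously. ✓
3: successors {3, 7}; p | q -> p there: 3:T, 7:T. ✓
4: successors {1, 4}; p | q -> p there: 1:T, 4:T. ✓
7: no successors, so [](p | q -> p) holds vacuously. ✓
8: successors {1, 2, 3}; p | q -> p there: 1:T, 2:T, 3:T. ✓
— 6 worlds.
For [](~q & p -> ~p | ~q):
1: successors {1}; ~q & p -> ~p | ~q there: 1:T. ✓
2: no successors, so [](~q & p -> ~p | ~q) holds vacuously. ✓
3: successors {3, 7}; ~q & p -> ~p | ~q there: 3:T, 7:T. ✓
4: successors {1, 4}; ~q & p -> ~p | ~q there: 1:T, 4:T. ✓
7: no successors, so [](~q & p -> ~p | ~q) holds vacuously. ✓
8: successors {1, 2, 3}; ~q & p -> ~p | ~q there: 1:T, 2:T, 3:T. ✓
— 6 worlds.

6 and 6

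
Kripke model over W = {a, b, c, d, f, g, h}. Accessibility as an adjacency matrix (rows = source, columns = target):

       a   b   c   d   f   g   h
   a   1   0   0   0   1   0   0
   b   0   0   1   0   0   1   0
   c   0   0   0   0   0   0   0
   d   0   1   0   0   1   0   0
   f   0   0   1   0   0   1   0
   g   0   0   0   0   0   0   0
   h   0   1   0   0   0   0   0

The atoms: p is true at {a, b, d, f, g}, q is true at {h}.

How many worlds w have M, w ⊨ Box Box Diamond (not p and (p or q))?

4

a: successors {a, f}; Box Diamond (not p and (p or q)) there: a:F, f:F. ✗
b: successors {c, g}; Box Diamond (not p and (p or q)) there: c:T, g:T. ✓
c: no successors, so Box Box Diamond (not p and (p or q)) holds vacuously. ✓
d: successors {b, f}; Box Diamond (not p and (p or q)) there: b:F, f:F. ✗
f: successors {c, g}; Box Diamond (not p and (p or q)) there: c:T, g:T. ✓
g: no successors, so Box Box Diamond (not p and (p or q)) holds vacuously. ✓
h: successors {b}; Box Diamond (not p and (p or q)) there: b:F. ✗
Satisfying worlds: {b, c, f, g}.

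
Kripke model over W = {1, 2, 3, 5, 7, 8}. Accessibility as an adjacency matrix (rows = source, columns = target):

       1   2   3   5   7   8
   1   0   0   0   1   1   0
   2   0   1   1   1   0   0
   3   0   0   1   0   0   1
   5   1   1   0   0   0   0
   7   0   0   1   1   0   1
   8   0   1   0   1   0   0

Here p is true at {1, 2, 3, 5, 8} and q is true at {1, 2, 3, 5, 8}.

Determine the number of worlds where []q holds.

1: successors {5, 7}; q there: 5:T, 7:F. ✗
2: successors {2, 3, 5}; q there: 2:T, 3:T, 5:T. ✓
3: successors {3, 8}; q there: 3:T, 8:T. ✓
5: successors {1, 2}; q there: 1:T, 2:T. ✓
7: successors {3, 5, 8}; q there: 3:T, 5:T, 8:T. ✓
8: successors {2, 5}; q there: 2:T, 5:T. ✓
Satisfying worlds: {2, 3, 5, 7, 8}.

5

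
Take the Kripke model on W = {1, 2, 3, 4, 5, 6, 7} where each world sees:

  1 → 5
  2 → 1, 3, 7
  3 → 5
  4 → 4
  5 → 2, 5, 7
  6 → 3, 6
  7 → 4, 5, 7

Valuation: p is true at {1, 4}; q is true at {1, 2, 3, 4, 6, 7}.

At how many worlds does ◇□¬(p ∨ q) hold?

2

1: successors {5}; □¬(p ∨ q) there: 5:F. ✗
2: successors {1, 3, 7}; □¬(p ∨ q) there: 1:T, 3:T, 7:F. ✓
3: successors {5}; □¬(p ∨ q) there: 5:F. ✗
4: successors {4}; □¬(p ∨ q) there: 4:F. ✗
5: successors {2, 5, 7}; □¬(p ∨ q) there: 2:F, 5:F, 7:F. ✗
6: successors {3, 6}; □¬(p ∨ q) there: 3:T, 6:F. ✓
7: successors {4, 5, 7}; □¬(p ∨ q) there: 4:F, 5:F, 7:F. ✗
Satisfying worlds: {2, 6}.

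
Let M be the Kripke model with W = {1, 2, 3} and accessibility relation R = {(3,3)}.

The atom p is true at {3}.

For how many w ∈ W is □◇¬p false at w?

1

1: no successors, so □◇¬p holds vacuously. ✓
2: no successors, so □◇¬p holds vacuously. ✓
3: successors {3}; ◇¬p there: 3:F. ✗
Satisfying worlds: {1, 2}.
So □◇¬p fails at the other 1 world.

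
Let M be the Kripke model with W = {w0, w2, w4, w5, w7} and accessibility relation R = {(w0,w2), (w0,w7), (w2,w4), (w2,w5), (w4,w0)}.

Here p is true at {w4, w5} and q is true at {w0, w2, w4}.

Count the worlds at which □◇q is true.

3

w0: successors {w2, w7}; ◇q there: w2:T, w7:F. ✗
w2: successors {w4, w5}; ◇q there: w4:T, w5:F. ✗
w4: successors {w0}; ◇q there: w0:T. ✓
w5: no successors, so □◇q holds vacuously. ✓
w7: no successors, so □◇q holds vacuously. ✓
Satisfying worlds: {w4, w5, w7}.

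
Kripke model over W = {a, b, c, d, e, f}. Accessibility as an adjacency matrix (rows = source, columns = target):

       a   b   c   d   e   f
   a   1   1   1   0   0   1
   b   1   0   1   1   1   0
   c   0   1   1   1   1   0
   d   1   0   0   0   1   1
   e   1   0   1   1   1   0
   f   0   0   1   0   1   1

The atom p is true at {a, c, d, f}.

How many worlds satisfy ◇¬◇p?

a: successors {a, b, c, f}; ¬◇p there: a:F, b:F, c:F, f:F. ✗
b: successors {a, c, d, e}; ¬◇p there: a:F, c:F, d:F, e:F. ✗
c: successors {b, c, d, e}; ¬◇p there: b:F, c:F, d:F, e:F. ✗
d: successors {a, e, f}; ¬◇p there: a:F, e:F, f:F. ✗
e: successors {a, c, d, e}; ¬◇p there: a:F, c:F, d:F, e:F. ✗
f: successors {c, e, f}; ¬◇p there: c:F, e:F, f:F. ✗
Satisfying worlds: ∅.

0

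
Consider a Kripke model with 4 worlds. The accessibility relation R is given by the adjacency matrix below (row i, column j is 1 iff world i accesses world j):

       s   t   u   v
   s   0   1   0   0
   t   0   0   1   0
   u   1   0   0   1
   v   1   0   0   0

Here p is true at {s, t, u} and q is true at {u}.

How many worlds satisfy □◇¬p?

s: successors {t}; ◇¬p there: t:F. ✗
t: successors {u}; ◇¬p there: u:T. ✓
u: successors {s, v}; ◇¬p there: s:F, v:F. ✗
v: successors {s}; ◇¬p there: s:F. ✗
Satisfying worlds: {t}.

1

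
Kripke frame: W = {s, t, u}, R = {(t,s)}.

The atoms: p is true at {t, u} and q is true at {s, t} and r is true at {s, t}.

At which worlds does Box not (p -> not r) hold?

{s, u}

s: no successors, so Box not (p -> not r) holds vacuously. ✓
t: successors {s}; not (p -> not r) there: s:F. ✗
u: no successors, so Box not (p -> not r) holds vacuously. ✓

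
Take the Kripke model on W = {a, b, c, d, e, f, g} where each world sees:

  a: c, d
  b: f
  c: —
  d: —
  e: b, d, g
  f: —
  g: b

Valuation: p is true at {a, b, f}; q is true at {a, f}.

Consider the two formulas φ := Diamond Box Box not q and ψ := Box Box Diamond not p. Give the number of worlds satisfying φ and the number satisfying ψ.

4 and 5

For Diamond Box Box not q:
a: successors {c, d}; Box Box not q there: c:T, d:T. ✓
b: successors {f}; Box Box not q there: f:T. ✓
c: no successors, so Diamond Box Box not q fails. ✗
d: no successors, so Diamond Box Box not q fails. ✗
e: successors {b, d, g}; Box Box not q there: b:T, d:T, g:F. ✓
f: no successors, so Diamond Box Box not q fails. ✗
g: successors {b}; Box Box not q there: b:T. ✓
— 4 worlds.
For Box Box Diamond not p:
a: successors {c, d}; Box Diamond not p there: c:T, d:T. ✓
b: successors {f}; Box Diamond not p there: f:T. ✓
c: no successors, so Box Box Diamond not p holds vacuously. ✓
d: no successors, so Box Box Diamond not p holds vacuously. ✓
e: successors {b, d, g}; Box Diamond not p there: b:F, d:T, g:F. ✗
f: no successors, so Box Box Diamond not p holds vacuously. ✓
g: successors {b}; Box Diamond not p there: b:F. ✗
— 5 worlds.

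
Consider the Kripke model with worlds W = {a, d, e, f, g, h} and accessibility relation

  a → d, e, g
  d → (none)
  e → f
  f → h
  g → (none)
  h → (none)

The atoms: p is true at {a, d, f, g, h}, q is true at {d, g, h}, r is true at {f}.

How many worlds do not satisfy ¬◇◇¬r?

a: ◇◇¬r is F. ✓
d: ◇◇¬r is F. ✓
e: ◇◇¬r is T. ✗
f: ◇◇¬r is F. ✓
g: ◇◇¬r is F. ✓
h: ◇◇¬r is F. ✓
Satisfying worlds: {a, d, f, g, h}.
So ¬◇◇¬r fails at the other 1 world.

1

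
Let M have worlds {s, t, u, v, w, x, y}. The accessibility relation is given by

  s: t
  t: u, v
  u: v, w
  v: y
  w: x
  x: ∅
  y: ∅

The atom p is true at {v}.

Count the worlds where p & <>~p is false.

6

s: p is F, <>~p is T. ✗
t: p is F, <>~p is T. ✗
u: p is F, <>~p is T. ✗
v: p is T, <>~p is T. ✓
w: p is F, <>~p is T. ✗
x: p is F, <>~p is F. ✗
y: p is F, <>~p is F. ✗
Satisfying worlds: {v}.
So p & <>~p fails at the other 6 worlds.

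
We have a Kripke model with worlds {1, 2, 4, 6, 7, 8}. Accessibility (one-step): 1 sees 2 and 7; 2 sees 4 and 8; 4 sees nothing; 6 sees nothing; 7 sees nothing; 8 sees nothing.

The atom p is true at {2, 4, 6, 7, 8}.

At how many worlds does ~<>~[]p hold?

1: <>~[]p is F. ✓
2: <>~[]p is F. ✓
4: <>~[]p is F. ✓
6: <>~[]p is F. ✓
7: <>~[]p is F. ✓
8: <>~[]p is F. ✓
Satisfying worlds: {1, 2, 4, 6, 7, 8}.

6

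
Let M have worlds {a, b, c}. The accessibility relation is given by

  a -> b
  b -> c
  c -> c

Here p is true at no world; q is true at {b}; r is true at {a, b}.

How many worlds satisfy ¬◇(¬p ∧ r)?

a: ◇(¬p ∧ r) is T. ✗
b: ◇(¬p ∧ r) is F. ✓
c: ◇(¬p ∧ r) is F. ✓
Satisfying worlds: {b, c}.

2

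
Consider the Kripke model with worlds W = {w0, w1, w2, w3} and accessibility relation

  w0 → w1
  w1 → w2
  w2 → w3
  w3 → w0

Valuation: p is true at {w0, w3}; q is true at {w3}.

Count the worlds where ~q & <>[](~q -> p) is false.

2

w0: ~q is T, <>[](~q -> p) is F. ✗
w1: ~q is T, <>[](~q -> p) is T. ✓
w2: ~q is T, <>[](~q -> p) is T. ✓
w3: ~q is F, <>[](~q -> p) is F. ✗
Satisfying worlds: {w1, w2}.
So ~q & <>[](~q -> p) fails at the other 2 worlds.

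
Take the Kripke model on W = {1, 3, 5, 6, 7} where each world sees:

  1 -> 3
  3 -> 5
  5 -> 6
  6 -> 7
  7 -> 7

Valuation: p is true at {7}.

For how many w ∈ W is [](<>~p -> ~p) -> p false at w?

1: [](<>~p -> ~p) is T, p is F. ✗
3: [](<>~p -> ~p) is T, p is F. ✗
5: [](<>~p -> ~p) is T, p is F. ✗
6: [](<>~p -> ~p) is T, p is F. ✗
7: [](<>~p -> ~p) is T, p is T. ✓
Satisfying worlds: {7}.
So [](<>~p -> ~p) -> p fails at the other 4 worlds.

4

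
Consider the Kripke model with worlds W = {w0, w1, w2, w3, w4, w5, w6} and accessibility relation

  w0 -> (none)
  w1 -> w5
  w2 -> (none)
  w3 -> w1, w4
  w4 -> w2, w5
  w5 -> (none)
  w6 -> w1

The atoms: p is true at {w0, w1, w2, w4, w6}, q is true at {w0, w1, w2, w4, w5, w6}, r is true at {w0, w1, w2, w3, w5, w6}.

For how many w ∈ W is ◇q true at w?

4

w0: no successors, so ◇q fails. ✗
w1: successors {w5}; q there: w5:T. ✓
w2: no successors, so ◇q fails. ✗
w3: successors {w1, w4}; q there: w1:T, w4:T. ✓
w4: successors {w2, w5}; q there: w2:T, w5:T. ✓
w5: no successors, so ◇q fails. ✗
w6: successors {w1}; q there: w1:T. ✓
Satisfying worlds: {w1, w3, w4, w6}.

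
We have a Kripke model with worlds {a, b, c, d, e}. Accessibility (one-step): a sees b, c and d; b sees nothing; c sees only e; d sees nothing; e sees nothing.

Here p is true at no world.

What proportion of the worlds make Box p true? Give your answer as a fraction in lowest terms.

a: successors {b, c, d}; p there: b:F, c:F, d:F. ✗
b: no successors, so Box p holds vacuously. ✓
c: successors {e}; p there: e:F. ✗
d: no successors, so Box p holds vacuously. ✓
e: no successors, so Box p holds vacuously. ✓
That's 3 of 5 worlds, so 3/5.

3/5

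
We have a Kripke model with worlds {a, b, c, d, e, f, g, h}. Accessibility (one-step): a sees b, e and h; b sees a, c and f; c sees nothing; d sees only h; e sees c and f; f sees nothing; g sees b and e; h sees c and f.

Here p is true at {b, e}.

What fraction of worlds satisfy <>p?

a: successors {b, e, h}; p there: b:T, e:T, h:F. ✓
b: successors {a, c, f}; p there: a:F, c:F, f:F. ✗
c: no successors, so <>p fails. ✗
d: successors {h}; p there: h:F. ✗
e: successors {c, f}; p there: c:F, f:F. ✗
f: no successors, so <>p fails. ✗
g: successors {b, e}; p there: b:T, e:T. ✓
h: successors {c, f}; p there: c:F, f:F. ✗
That's 2 of 8 worlds, so 2/8 = 1/4.

1/4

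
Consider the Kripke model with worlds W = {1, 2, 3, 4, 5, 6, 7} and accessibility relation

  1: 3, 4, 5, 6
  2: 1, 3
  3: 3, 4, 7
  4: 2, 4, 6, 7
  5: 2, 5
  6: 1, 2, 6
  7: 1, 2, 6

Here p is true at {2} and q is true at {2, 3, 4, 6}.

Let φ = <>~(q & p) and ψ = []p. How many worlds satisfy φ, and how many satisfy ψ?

For <>~(q & p):
1: successors {3, 4, 5, 6}; ~(q & p) there: 3:T, 4:T, 5:T, 6:T. ✓
2: successors {1, 3}; ~(q & p) there: 1:T, 3:T. ✓
3: successors {3, 4, 7}; ~(q & p) there: 3:T, 4:T, 7:T. ✓
4: successors {2, 4, 6, 7}; ~(q & p) there: 2:F, 4:T, 6:T, 7:T. ✓
5: successors {2, 5}; ~(q & p) there: 2:F, 5:T. ✓
6: successors {1, 2, 6}; ~(q & p) there: 1:T, 2:F, 6:T. ✓
7: successors {1, 2, 6}; ~(q & p) there: 1:T, 2:F, 6:T. ✓
— 7 worlds.
For []p:
1: successors {3, 4, 5, 6}; p there: 3:F, 4:F, 5:F, 6:F. ✗
2: successors {1, 3}; p there: 1:F, 3:F. ✗
3: successors {3, 4, 7}; p there: 3:F, 4:F, 7:F. ✗
4: successors {2, 4, 6, 7}; p there: 2:T, 4:F, 6:F, 7:F. ✗
5: successors {2, 5}; p there: 2:T, 5:F. ✗
6: successors {1, 2, 6}; p there: 1:F, 2:T, 6:F. ✗
7: successors {1, 2, 6}; p there: 1:F, 2:T, 6:F. ✗
— 0 worlds.

7 and 0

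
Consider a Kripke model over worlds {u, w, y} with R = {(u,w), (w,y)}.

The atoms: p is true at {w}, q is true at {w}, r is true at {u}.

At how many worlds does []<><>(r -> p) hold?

1

u: successors {w}; <><>(r -> p) there: w:F. ✗
w: successors {y}; <><>(r -> p) there: y:F. ✗
y: no successors, so []<><>(r -> p) holds vacuously. ✓
Satisfying worlds: {y}.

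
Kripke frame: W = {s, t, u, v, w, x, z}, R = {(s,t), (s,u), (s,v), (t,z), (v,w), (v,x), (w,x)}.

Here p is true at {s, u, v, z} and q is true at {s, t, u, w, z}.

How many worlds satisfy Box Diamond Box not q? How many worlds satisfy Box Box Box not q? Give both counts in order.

3 and 7

For Box Diamond Box not q:
s: successors {t, u, v}; Diamond Box not q there: t:T, u:F, v:T. ✗
t: successors {z}; Diamond Box not q there: z:F. ✗
u: no successors, so Box Diamond Box not q holds vacuously. ✓
v: successors {w, x}; Diamond Box not q there: w:T, x:F. ✗
w: successors {x}; Diamond Box not q there: x:F. ✗
x: no successors, so Box Diamond Box not q holds vacuously. ✓
z: no successors, so Box Diamond Box not q holds vacuously. ✓
— 3 worlds.
For Box Box Box not q:
s: successors {t, u, v}; Box Box not q there: t:T, u:T, v:T. ✓
t: successors {z}; Box Box not q there: z:T. ✓
u: no successors, so Box Box Box not q holds vacuously. ✓
v: successors {w, x}; Box Box not q there: w:T, x:T. ✓
w: successors {x}; Box Box not q there: x:T. ✓
x: no successors, so Box Box Box not q holds vacuously. ✓
z: no successors, so Box Box Box not q holds vacuously. ✓
— 7 worlds.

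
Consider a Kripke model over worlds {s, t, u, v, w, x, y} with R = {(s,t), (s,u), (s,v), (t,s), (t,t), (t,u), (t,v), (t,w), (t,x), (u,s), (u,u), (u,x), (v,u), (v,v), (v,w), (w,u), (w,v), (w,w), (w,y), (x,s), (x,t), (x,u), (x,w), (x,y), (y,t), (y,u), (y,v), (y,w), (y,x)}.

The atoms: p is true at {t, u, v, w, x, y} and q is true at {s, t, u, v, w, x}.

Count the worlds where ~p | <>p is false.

s: ~p is T, <>p is T. ✓
t: ~p is F, <>p is T. ✓
u: ~p is F, <>p is T. ✓
v: ~p is F, <>p is T. ✓
w: ~p is F, <>p is T. ✓
x: ~p is F, <>p is T. ✓
y: ~p is F, <>p is T. ✓
Satisfying worlds: {s, t, u, v, w, x, y}.
So ~p | <>p fails at the other 0 worlds.

0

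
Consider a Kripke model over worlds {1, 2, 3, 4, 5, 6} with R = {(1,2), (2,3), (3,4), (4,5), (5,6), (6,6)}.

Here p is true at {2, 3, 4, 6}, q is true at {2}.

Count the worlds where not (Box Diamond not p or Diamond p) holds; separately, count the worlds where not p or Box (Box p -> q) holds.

For not (Box Diamond not p or Diamond p):
1: Box Diamond not p or Diamond p is T. ✗
2: Box Diamond not p or Diamond p is T. ✗
3: Box Diamond not p or Diamond p is T. ✗
4: Box Diamond not p or Diamond p is F. ✓
5: Box Diamond not p or Diamond p is T. ✗
6: Box Diamond not p or Diamond p is T. ✗
— 1 world.
For not p or Box (Box p -> q):
1: not p is T, Box (Box p -> q) is T. ✓
2: not p is F, Box (Box p -> q) is F. ✗
3: not p is F, Box (Box p -> q) is T. ✓
4: not p is F, Box (Box p -> q) is F. ✗
5: not p is T, Box (Box p -> q) is F. ✓
6: not p is F, Box (Box p -> q) is F. ✗
— 3 worlds.

1 and 3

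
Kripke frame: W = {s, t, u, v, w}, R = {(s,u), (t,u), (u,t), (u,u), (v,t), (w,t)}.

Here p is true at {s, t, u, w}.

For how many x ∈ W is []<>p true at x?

s: successors {u}; <>p there: u:T. ✓
t: successors {u}; <>p there: u:T. ✓
u: successors {t, u}; <>p there: t:T, u:T. ✓
v: successors {t}; <>p there: t:T. ✓
w: successors {t}; <>p there: t:T. ✓
Satisfying worlds: {s, t, u, v, w}.

5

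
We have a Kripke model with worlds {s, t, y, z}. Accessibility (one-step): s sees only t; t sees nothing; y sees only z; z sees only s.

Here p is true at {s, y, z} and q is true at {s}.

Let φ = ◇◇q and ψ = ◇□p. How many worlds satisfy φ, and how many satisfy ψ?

1 and 2

For ◇◇q:
s: successors {t}; ◇q there: t:F. ✗
t: no successors, so ◇◇q fails. ✗
y: successors {z}; ◇q there: z:T. ✓
z: successors {s}; ◇q there: s:F. ✗
— 1 world.
For ◇□p:
s: successors {t}; □p there: t:T. ✓
t: no successors, so ◇□p fails. ✗
y: successors {z}; □p there: z:T. ✓
z: successors {s}; □p there: s:F. ✗
— 2 worlds.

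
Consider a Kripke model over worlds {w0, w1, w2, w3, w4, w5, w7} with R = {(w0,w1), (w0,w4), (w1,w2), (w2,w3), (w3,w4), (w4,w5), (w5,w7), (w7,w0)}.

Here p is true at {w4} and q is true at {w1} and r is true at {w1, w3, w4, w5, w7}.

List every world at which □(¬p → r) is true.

w0: successors {w1, w4}; ¬p → r there: w1:T, w4:T. ✓
w1: successors {w2}; ¬p → r there: w2:F. ✗
w2: successors {w3}; ¬p → r there: w3:T. ✓
w3: successors {w4}; ¬p → r there: w4:T. ✓
w4: successors {w5}; ¬p → r there: w5:T. ✓
w5: successors {w7}; ¬p → r there: w7:T. ✓
w7: successors {w0}; ¬p → r there: w0:F. ✗

{w0, w2, w3, w4, w5}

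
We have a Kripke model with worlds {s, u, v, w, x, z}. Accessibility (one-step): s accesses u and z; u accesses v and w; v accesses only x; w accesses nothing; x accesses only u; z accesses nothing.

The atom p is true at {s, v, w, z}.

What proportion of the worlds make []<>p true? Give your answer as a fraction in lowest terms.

s: successors {u, z}; <>p there: u:T, z:F. ✗
u: successors {v, w}; <>p there: v:F, w:F. ✗
v: successors {x}; <>p there: x:F. ✗
w: no successors, so []<>p holds vacuously. ✓
x: successors {u}; <>p there: u:T. ✓
z: no successors, so []<>p holds vacuously. ✓
That's 3 of 6 worlds, so 3/6 = 1/2.

1/2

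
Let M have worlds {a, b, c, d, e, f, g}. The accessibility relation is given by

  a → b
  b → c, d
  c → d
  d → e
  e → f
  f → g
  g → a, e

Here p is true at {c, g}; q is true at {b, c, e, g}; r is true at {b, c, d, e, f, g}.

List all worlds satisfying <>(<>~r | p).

{b, f}

a: successors {b}; <>~r | p there: b:F. ✗
b: successors {c, d}; <>~r | p there: c:T, d:F. ✓
c: successors {d}; <>~r | p there: d:F. ✗
d: successors {e}; <>~r | p there: e:F. ✗
e: successors {f}; <>~r | p there: f:F. ✗
f: successors {g}; <>~r | p there: g:T. ✓
g: successors {a, e}; <>~r | p there: a:F, e:F. ✗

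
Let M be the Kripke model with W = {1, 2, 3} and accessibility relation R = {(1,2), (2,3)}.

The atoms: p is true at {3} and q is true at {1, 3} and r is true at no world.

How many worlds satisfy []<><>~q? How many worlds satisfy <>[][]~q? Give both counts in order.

1 and 2

For []<><>~q:
1: successors {2}; <><>~q there: 2:F. ✗
2: successors {3}; <><>~q there: 3:F. ✗
3: no successors, so []<><>~q holds vacuously. ✓
— 1 world.
For <>[][]~q:
1: successors {2}; [][]~q there: 2:T. ✓
2: successors {3}; [][]~q there: 3:T. ✓
3: no successors, so <>[][]~q fails. ✗
— 2 worlds.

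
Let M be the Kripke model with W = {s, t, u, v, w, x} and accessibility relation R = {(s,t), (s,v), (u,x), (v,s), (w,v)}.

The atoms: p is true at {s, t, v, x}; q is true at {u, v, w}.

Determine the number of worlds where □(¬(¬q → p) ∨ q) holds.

3

s: successors {t, v}; ¬(¬q → p) ∨ q there: t:F, v:T. ✗
t: no successors, so □(¬(¬q → p) ∨ q) holds vacuously. ✓
u: successors {x}; ¬(¬q → p) ∨ q there: x:F. ✗
v: successors {s}; ¬(¬q → p) ∨ q there: s:F. ✗
w: successors {v}; ¬(¬q → p) ∨ q there: v:T. ✓
x: no successors, so □(¬(¬q → p) ∨ q) holds vacuously. ✓
Satisfying worlds: {t, w, x}.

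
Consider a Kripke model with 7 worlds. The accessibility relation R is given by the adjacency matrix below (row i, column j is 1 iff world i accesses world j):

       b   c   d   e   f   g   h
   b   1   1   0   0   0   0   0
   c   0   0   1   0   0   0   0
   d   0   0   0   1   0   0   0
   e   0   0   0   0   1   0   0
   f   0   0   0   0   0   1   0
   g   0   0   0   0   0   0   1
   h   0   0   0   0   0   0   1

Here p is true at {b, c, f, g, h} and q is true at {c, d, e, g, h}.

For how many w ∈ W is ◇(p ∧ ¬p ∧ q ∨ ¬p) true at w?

b: successors {b, c}; p ∧ ¬p ∧ q ∨ ¬p there: b:F, c:F. ✗
c: successors {d}; p ∧ ¬p ∧ q ∨ ¬p there: d:T. ✓
d: successors {e}; p ∧ ¬p ∧ q ∨ ¬p there: e:T. ✓
e: successors {f}; p ∧ ¬p ∧ q ∨ ¬p there: f:F. ✗
f: successors {g}; p ∧ ¬p ∧ q ∨ ¬p there: g:F. ✗
g: successors {h}; p ∧ ¬p ∧ q ∨ ¬p there: h:F. ✗
h: successors {h}; p ∧ ¬p ∧ q ∨ ¬p there: h:F. ✗
Satisfying worlds: {c, d}.

2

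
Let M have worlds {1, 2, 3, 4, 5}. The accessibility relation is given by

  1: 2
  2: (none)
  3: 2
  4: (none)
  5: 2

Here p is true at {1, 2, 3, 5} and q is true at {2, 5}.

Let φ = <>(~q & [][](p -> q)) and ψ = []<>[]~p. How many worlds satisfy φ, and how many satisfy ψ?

0 and 2

For <>(~q & [][](p -> q)):
1: successors {2}; ~q & [][](p -> q) there: 2:F. ✗
2: no successors, so <>(~q & [][](p -> q)) fails. ✗
3: successors {2}; ~q & [][](p -> q) there: 2:F. ✗
4: no successors, so <>(~q & [][](p -> q)) fails. ✗
5: successors {2}; ~q & [][](p -> q) there: 2:F. ✗
— 0 worlds.
For []<>[]~p:
1: successors {2}; <>[]~p there: 2:F. ✗
2: no successors, so []<>[]~p holds vacuously. ✓
3: successors {2}; <>[]~p there: 2:F. ✗
4: no successors, so []<>[]~p holds vacuously. ✓
5: successors {2}; <>[]~p there: 2:F. ✗
— 2 worlds.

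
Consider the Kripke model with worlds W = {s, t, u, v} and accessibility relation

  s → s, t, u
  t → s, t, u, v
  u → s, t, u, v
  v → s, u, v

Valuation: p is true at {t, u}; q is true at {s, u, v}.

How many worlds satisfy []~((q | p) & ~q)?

1

s: successors {s, t, u}; ~((q | p) & ~q) there: s:T, t:F, u:T. ✗
t: successors {s, t, u, v}; ~((q | p) & ~q) there: s:T, t:F, u:T, v:T. ✗
u: successors {s, t, u, v}; ~((q | p) & ~q) there: s:T, t:F, u:T, v:T. ✗
v: successors {s, u, v}; ~((q | p) & ~q) there: s:T, u:T, v:T. ✓
Satisfying worlds: {v}.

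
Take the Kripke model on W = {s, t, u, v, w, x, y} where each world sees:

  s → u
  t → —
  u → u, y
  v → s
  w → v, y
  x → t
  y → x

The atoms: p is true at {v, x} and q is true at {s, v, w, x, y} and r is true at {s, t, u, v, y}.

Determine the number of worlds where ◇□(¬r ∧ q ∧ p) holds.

s: successors {u}; □(¬r ∧ q ∧ p) there: u:F. ✗
t: no successors, so ◇□(¬r ∧ q ∧ p) fails. ✗
u: successors {u, y}; □(¬r ∧ q ∧ p) there: u:F, y:T. ✓
v: successors {s}; □(¬r ∧ q ∧ p) there: s:F. ✗
w: successors {v, y}; □(¬r ∧ q ∧ p) there: v:F, y:T. ✓
x: successors {t}; □(¬r ∧ q ∧ p) there: t:T. ✓
y: successors {x}; □(¬r ∧ q ∧ p) there: x:F. ✗
Satisfying worlds: {u, w, x}.

3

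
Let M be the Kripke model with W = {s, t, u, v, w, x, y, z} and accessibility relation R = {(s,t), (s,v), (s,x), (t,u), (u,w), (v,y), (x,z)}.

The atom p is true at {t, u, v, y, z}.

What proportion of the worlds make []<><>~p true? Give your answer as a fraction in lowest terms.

s: successors {t, v, x}; <><>~p there: t:T, v:F, x:F. ✗
t: successors {u}; <><>~p there: u:F. ✗
u: successors {w}; <><>~p there: w:F. ✗
v: successors {y}; <><>~p there: y:F. ✗
w: no successors, so []<><>~p holds vacuously. ✓
x: successors {z}; <><>~p there: z:F. ✗
y: no successors, so []<><>~p holds vacuously. ✓
z: no successors, so []<><>~p holds vacuously. ✓
That's 3 of 8 worlds, so 3/8.

3/8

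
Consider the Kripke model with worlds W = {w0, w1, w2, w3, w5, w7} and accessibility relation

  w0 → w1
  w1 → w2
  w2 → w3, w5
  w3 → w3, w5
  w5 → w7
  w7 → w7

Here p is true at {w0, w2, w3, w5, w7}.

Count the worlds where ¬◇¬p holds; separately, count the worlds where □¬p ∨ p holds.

5 and 5

For ¬◇¬p:
w0: ◇¬p is T. ✗
w1: ◇¬p is F. ✓
w2: ◇¬p is F. ✓
w3: ◇¬p is F. ✓
w5: ◇¬p is F. ✓
w7: ◇¬p is F. ✓
— 5 worlds.
For □¬p ∨ p:
w0: □¬p is T, p is T. ✓
w1: □¬p is F, p is F. ✗
w2: □¬p is F, p is T. ✓
w3: □¬p is F, p is T. ✓
w5: □¬p is F, p is T. ✓
w7: □¬p is F, p is T. ✓
— 5 worlds.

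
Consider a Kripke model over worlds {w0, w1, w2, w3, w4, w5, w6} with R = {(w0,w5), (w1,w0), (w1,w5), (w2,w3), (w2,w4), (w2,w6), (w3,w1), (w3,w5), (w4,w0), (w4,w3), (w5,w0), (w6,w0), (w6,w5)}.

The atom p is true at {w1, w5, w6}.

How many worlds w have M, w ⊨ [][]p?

2

w0: successors {w5}; []p there: w5:F. ✗
w1: successors {w0, w5}; []p there: w0:T, w5:F. ✗
w2: successors {w3, w4, w6}; []p there: w3:T, w4:F, w6:F. ✗
w3: successors {w1, w5}; []p there: w1:F, w5:F. ✗
w4: successors {w0, w3}; []p there: w0:T, w3:T. ✓
w5: successors {w0}; []p there: w0:T. ✓
w6: successors {w0, w5}; []p there: w0:T, w5:F. ✗
Satisfying worlds: {w4, w5}.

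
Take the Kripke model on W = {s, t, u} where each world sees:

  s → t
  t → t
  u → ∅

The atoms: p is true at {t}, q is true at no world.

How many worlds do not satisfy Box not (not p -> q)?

s: successors {t}; not (not p -> q) there: t:F. ✗
t: successors {t}; not (not p -> q) there: t:F. ✗
u: no successors, so Box not (not p -> q) holds vacuously. ✓
Satisfying worlds: {u}.
So Box not (not p -> q) fails at the other 2 worlds.

2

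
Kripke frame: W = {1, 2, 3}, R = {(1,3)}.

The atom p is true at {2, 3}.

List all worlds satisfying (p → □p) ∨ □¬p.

{1, 2, 3}

1: p → □p is T, □¬p is F. ✓
2: p → □p is T, □¬p is T. ✓
3: p → □p is T, □¬p is T. ✓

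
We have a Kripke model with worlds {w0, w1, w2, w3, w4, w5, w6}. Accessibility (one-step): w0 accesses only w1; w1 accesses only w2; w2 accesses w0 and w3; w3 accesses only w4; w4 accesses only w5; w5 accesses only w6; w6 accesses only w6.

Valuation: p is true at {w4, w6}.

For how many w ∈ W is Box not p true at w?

w0: successors {w1}; not p there: w1:T. ✓
w1: successors {w2}; not p there: w2:T. ✓
w2: successors {w0, w3}; not p there: w0:T, w3:T. ✓
w3: successors {w4}; not p there: w4:F. ✗
w4: successors {w5}; not p there: w5:T. ✓
w5: successors {w6}; not p there: w6:F. ✗
w6: successors {w6}; not p there: w6:F. ✗
Satisfying worlds: {w0, w1, w2, w4}.

4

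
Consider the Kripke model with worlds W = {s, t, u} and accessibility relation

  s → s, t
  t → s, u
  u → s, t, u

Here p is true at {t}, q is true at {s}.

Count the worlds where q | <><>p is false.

0

s: q is T, <><>p is T. ✓
t: q is F, <><>p is T. ✓
u: q is F, <><>p is T. ✓
Satisfying worlds: {s, t, u}.
So q | <><>p fails at the other 0 worlds.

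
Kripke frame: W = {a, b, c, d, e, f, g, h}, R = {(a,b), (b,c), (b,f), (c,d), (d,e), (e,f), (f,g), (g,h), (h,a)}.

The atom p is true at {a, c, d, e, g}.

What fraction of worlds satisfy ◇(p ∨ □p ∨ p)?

7/8

a: successors {b}; p ∨ □p ∨ p there: b:F. ✗
b: successors {c, f}; p ∨ □p ∨ p there: c:T, f:T. ✓
c: successors {d}; p ∨ □p ∨ p there: d:T. ✓
d: successors {e}; p ∨ □p ∨ p there: e:T. ✓
e: successors {f}; p ∨ □p ∨ p there: f:T. ✓
f: successors {g}; p ∨ □p ∨ p there: g:T. ✓
g: successors {h}; p ∨ □p ∨ p there: h:T. ✓
h: successors {a}; p ∨ □p ∨ p there: a:T. ✓
That's 7 of 8 worlds, so 7/8.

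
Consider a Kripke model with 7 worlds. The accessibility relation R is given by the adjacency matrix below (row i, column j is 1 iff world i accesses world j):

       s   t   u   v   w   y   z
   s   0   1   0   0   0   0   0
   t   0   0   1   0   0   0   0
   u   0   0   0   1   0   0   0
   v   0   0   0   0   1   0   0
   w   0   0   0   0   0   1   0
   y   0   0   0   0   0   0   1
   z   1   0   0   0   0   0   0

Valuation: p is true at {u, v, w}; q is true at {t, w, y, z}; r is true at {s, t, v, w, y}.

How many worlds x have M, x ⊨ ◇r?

s: successors {t}; r there: t:T. ✓
t: successors {u}; r there: u:F. ✗
u: successors {v}; r there: v:T. ✓
v: successors {w}; r there: w:T. ✓
w: successors {y}; r there: y:T. ✓
y: successors {z}; r there: z:F. ✗
z: successors {s}; r there: s:T. ✓
Satisfying worlds: {s, u, v, w, z}.

5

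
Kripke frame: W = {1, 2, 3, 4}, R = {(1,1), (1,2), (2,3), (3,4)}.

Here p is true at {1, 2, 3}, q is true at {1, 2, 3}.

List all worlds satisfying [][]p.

1: successors {1, 2}; []p there: 1:T, 2:T. ✓
2: successors {3}; []p there: 3:F. ✗
3: successors {4}; []p there: 4:T. ✓
4: no successors, so [][]p holds vacuously. ✓

{1, 3, 4}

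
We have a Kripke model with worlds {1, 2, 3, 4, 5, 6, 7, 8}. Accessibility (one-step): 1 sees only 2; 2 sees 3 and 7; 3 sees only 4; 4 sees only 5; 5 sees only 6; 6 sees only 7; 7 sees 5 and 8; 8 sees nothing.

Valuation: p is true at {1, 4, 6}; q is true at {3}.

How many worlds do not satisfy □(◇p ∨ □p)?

5

1: successors {2}; ◇p ∨ □p there: 2:F. ✗
2: successors {3, 7}; ◇p ∨ □p there: 3:T, 7:F. ✗
3: successors {4}; ◇p ∨ □p there: 4:F. ✗
4: successors {5}; ◇p ∨ □p there: 5:T. ✓
5: successors {6}; ◇p ∨ □p there: 6:F. ✗
6: successors {7}; ◇p ∨ □p there: 7:F. ✗
7: successors {5, 8}; ◇p ∨ □p there: 5:T, 8:T. ✓
8: no successors, so □(◇p ∨ □p) holds vacuously. ✓
Satisfying worlds: {4, 7, 8}.
So □(◇p ∨ □p) fails at the other 5 worlds.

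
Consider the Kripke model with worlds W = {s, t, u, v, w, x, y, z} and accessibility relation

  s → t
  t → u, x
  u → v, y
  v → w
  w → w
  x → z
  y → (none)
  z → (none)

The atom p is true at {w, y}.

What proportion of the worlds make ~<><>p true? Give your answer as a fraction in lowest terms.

1/2

s: <><>p is F. ✓
t: <><>p is T. ✗
u: <><>p is T. ✗
v: <><>p is T. ✗
w: <><>p is T. ✗
x: <><>p is F. ✓
y: <><>p is F. ✓
z: <><>p is F. ✓
That's 4 of 8 worlds, so 4/8 = 1/2.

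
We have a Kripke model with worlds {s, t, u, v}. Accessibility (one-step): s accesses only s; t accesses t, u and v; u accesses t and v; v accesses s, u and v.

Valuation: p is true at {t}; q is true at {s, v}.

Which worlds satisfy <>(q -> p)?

{t, u, v}

s: successors {s}; q -> p there: s:F. ✗
t: successors {t, u, v}; q -> p there: t:T, u:T, v:F. ✓
u: successors {t, v}; q -> p there: t:T, v:F. ✓
v: successors {s, u, v}; q -> p there: s:F, u:T, v:F. ✓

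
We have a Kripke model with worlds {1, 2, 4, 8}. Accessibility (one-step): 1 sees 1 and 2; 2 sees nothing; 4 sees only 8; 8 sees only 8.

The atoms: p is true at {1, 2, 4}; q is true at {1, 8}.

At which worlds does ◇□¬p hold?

1: successors {1, 2}; □¬p there: 1:F, 2:T. ✓
2: no successors, so ◇□¬p fails. ✗
4: successors {8}; □¬p there: 8:T. ✓
8: successors {8}; □¬p there: 8:T. ✓

{1, 4, 8}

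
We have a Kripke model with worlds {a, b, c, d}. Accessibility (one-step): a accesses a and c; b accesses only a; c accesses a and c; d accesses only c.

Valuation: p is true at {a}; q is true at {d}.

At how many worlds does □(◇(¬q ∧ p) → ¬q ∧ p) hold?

1

a: successors {a, c}; ◇(¬q ∧ p) → ¬q ∧ p there: a:T, c:F. ✗
b: successors {a}; ◇(¬q ∧ p) → ¬q ∧ p there: a:T. ✓
c: successors {a, c}; ◇(¬q ∧ p) → ¬q ∧ p there: a:T, c:F. ✗
d: successors {c}; ◇(¬q ∧ p) → ¬q ∧ p there: c:F. ✗
Satisfying worlds: {b}.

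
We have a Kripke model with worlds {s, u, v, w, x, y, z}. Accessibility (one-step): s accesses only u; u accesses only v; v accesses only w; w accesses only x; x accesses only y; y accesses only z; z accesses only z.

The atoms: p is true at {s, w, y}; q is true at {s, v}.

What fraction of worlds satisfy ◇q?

1/7

s: successors {u}; q there: u:F. ✗
u: successors {v}; q there: v:T. ✓
v: successors {w}; q there: w:F. ✗
w: successors {x}; q there: x:F. ✗
x: successors {y}; q there: y:F. ✗
y: successors {z}; q there: z:F. ✗
z: successors {z}; q there: z:F. ✗
That's 1 of 7 worlds, so 1/7.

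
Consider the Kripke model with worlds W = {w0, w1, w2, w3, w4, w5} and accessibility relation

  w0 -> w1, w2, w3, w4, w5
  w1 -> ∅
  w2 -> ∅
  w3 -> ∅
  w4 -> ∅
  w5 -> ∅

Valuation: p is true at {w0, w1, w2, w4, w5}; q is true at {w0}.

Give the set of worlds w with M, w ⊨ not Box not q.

w0: Box not q is T. ✗
w1: Box not q is T. ✗
w2: Box not q is T. ✗
w3: Box not q is T. ✗
w4: Box not q is T. ✗
w5: Box not q is T. ✗

∅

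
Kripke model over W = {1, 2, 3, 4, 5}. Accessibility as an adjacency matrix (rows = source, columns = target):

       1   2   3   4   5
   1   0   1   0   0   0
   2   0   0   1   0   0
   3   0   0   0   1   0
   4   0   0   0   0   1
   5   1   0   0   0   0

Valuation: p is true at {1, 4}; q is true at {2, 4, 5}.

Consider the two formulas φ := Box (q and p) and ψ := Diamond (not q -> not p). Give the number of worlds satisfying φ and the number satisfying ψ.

1 and 4

For Box (q and p):
1: successors {2}; q and p there: 2:F. ✗
2: successors {3}; q and p there: 3:F. ✗
3: successors {4}; q and p there: 4:T. ✓
4: successors {5}; q and p there: 5:F. ✗
5: successors {1}; q and p there: 1:F. ✗
— 1 world.
For Diamond (not q -> not p):
1: successors {2}; not q -> not p there: 2:T. ✓
2: successors {3}; not q -> not p there: 3:T. ✓
3: successors {4}; not q -> not p there: 4:T. ✓
4: successors {5}; not q -> not p there: 5:T. ✓
5: successors {1}; not q -> not p there: 1:F. ✗
— 4 worlds.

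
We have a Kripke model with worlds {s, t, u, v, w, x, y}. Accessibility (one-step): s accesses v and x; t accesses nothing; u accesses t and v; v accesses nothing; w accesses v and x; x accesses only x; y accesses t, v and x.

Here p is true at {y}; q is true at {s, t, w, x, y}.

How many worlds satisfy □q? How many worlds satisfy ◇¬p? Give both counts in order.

3 and 5

For □q:
s: successors {v, x}; q there: v:F, x:T. ✗
t: no successors, so □q holds vacuously. ✓
u: successors {t, v}; q there: t:T, v:F. ✗
v: no successors, so □q holds vacuously. ✓
w: successors {v, x}; q there: v:F, x:T. ✗
x: successors {x}; q there: x:T. ✓
y: successors {t, v, x}; q there: t:T, v:F, x:T. ✗
— 3 worlds.
For ◇¬p:
s: successors {v, x}; ¬p there: v:T, x:T. ✓
t: no successors, so ◇¬p fails. ✗
u: successors {t, v}; ¬p there: t:T, v:T. ✓
v: no successors, so ◇¬p fails. ✗
w: successors {v, x}; ¬p there: v:T, x:T. ✓
x: successors {x}; ¬p there: x:T. ✓
y: successors {t, v, x}; ¬p there: t:T, v:T, x:T. ✓
— 5 worlds.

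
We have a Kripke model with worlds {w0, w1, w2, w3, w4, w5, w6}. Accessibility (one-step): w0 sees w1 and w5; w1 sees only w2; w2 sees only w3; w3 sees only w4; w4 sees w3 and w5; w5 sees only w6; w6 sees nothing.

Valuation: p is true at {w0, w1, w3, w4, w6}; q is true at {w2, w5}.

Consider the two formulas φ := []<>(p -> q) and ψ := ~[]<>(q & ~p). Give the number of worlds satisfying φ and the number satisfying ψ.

2 and 5

For []<>(p -> q):
w0: successors {w1, w5}; <>(p -> q) there: w1:T, w5:F. ✗
w1: successors {w2}; <>(p -> q) there: w2:F. ✗
w2: successors {w3}; <>(p -> q) there: w3:F. ✗
w3: successors {w4}; <>(p -> q) there: w4:T. ✓
w4: successors {w3, w5}; <>(p -> q) there: w3:F, w5:F. ✗
w5: successors {w6}; <>(p -> q) there: w6:F. ✗
w6: no successors, so []<>(p -> q) holds vacuously. ✓
— 2 worlds.
For ~[]<>(q & ~p):
w0: []<>(q & ~p) is F. ✓
w1: []<>(q & ~p) is F. ✓
w2: []<>(q & ~p) is F. ✓
w3: []<>(q & ~p) is T. ✗
w4: []<>(q & ~p) is F. ✓
w5: []<>(q & ~p) is F. ✓
w6: []<>(q & ~p) is T. ✗
— 5 worlds.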